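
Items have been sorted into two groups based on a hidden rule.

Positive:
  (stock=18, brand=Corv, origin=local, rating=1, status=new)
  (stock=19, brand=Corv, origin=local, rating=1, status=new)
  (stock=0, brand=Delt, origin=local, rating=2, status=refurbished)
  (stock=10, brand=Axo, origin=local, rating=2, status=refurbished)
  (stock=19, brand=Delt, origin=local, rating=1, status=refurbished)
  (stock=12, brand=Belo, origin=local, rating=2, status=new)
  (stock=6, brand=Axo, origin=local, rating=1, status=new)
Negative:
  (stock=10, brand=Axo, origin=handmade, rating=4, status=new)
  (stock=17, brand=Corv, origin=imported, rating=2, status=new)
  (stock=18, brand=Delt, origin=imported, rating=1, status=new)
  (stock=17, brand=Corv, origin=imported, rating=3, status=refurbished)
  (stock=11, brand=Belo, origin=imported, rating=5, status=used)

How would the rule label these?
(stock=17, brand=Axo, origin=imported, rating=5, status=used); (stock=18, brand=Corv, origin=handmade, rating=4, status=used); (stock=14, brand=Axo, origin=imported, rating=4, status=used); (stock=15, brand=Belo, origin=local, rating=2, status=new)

Negative, Negative, Negative, Positive

The distinguishing property — origin is local — holds for all the 'Positive' cases and none of the 'Negative' cases.
Negative: (stock=17, brand=Axo, origin=imported, rating=5, status=used), since origin is imported.
Negative: (stock=18, brand=Corv, origin=handmade, rating=4, status=used), since origin is handmade.
Negative: (stock=14, brand=Axo, origin=imported, rating=4, status=used), since origin is imported.
Positive: (stock=15, brand=Belo, origin=local, rating=2, status=new), since origin is local.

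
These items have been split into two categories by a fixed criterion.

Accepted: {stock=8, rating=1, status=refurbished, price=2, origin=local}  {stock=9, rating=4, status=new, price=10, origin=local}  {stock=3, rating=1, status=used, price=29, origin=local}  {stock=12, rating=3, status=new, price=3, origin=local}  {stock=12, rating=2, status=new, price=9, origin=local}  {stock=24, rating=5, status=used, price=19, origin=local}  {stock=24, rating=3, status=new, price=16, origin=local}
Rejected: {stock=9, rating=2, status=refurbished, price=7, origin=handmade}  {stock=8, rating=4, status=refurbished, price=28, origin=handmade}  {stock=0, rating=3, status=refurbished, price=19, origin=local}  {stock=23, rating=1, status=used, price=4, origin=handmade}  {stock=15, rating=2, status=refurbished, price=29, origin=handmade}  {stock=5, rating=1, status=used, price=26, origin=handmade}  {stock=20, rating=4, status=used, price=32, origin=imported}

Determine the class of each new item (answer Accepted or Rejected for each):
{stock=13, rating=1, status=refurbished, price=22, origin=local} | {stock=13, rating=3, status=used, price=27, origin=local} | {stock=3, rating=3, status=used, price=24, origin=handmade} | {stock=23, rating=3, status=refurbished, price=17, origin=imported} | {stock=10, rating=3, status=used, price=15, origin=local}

Accepted, Accepted, Rejected, Rejected, Accepted

The rule appears to be: origin is local AND stock ≥ 3.
{stock=13, rating=1, status=refurbished, price=22, origin=local}: Accepted (origin is local, stock = 13). {stock=13, rating=3, status=used, price=27, origin=local}: Accepted (origin is local, stock = 13). {stock=3, rating=3, status=used, price=24, origin=handmade}: Rejected (origin is handmade, stock = 3). {stock=23, rating=3, status=refurbished, price=17, origin=imported}: Rejected (origin is imported, stock = 23). {stock=10, rating=3, status=used, price=15, origin=local}: Accepted (origin is local, stock = 10).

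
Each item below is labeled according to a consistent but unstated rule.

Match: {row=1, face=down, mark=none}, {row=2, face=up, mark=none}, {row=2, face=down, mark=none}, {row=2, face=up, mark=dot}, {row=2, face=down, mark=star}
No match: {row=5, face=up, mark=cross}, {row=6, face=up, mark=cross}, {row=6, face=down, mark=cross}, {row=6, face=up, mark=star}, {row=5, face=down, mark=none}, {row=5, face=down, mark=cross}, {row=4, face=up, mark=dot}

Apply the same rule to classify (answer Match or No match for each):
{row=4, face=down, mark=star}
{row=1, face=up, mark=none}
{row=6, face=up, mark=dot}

The pattern is that an item is 'Match' exactly when: row ≤ 2.
No match: {row=4, face=down, mark=star}, since row = 4. Match: {row=1, face=up, mark=none}, since row = 1. No match: {row=6, face=up, mark=dot}, since row = 6.

No match, Match, No match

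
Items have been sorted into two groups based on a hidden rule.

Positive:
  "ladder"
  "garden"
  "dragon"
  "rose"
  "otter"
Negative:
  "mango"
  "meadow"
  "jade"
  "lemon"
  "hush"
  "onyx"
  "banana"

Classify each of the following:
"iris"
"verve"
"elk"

Positive, Positive, Negative

Checking candidate rules against both groups, what survives is: contains 'r'.
"iris": has 'r' — matches, so Positive.
"verve": has 'r' — matches, so Positive.
"elk": no 'r' — fails this test, so Negative.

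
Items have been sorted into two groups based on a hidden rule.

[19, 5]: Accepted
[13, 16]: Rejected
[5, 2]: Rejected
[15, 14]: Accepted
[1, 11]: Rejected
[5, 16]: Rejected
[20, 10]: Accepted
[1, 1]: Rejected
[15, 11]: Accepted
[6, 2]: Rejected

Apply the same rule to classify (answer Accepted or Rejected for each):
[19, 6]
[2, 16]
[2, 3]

All 'Accepted' examples share one property — first ≥ 14 — and every 'Rejected' example lacks it.

Accepted, Rejected, Rejected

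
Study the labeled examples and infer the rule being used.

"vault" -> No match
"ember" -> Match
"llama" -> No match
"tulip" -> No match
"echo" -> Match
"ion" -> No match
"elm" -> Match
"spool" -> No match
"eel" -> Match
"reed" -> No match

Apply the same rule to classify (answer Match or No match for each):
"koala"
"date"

The rule appears to be: starts with 'e'.
"koala": No match (starts with 'k').
"date": No match (starts with 'd').

No match, No match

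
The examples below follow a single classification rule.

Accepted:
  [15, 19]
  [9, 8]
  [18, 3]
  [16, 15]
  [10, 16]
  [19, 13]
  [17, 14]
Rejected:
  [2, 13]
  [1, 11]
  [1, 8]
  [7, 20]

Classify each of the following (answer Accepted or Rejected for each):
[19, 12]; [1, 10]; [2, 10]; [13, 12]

Accepted, Rejected, Rejected, Accepted

The rule appears to be: first ≥ 8.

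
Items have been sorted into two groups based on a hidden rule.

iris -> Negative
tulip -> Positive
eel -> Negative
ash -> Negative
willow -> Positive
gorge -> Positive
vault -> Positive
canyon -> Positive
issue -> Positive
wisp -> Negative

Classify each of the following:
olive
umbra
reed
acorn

Positive, Positive, Negative, Positive

The classifier is using: length ≥ 5.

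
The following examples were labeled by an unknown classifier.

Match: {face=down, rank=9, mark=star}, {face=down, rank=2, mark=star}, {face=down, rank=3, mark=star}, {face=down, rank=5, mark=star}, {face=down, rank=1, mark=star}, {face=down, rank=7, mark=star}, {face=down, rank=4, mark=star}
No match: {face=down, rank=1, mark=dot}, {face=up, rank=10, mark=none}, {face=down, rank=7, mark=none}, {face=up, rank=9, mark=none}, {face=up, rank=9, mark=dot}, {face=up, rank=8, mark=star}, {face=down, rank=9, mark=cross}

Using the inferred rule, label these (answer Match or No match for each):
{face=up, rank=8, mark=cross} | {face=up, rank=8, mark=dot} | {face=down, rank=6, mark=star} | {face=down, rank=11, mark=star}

No match, No match, Match, Match

Rule: mark is star AND face is down. This holds for each 'Match' example and fails for each 'No match' one.
{face=up, rank=8, mark=cross} — mark is cross, face is up, hence No match.
{face=up, rank=8, mark=dot} — mark is dot, face is up, hence No match.
{face=down, rank=6, mark=star} — mark is star, face is down, hence Match.
{face=down, rank=11, mark=star} — mark is star, face is down, hence Match.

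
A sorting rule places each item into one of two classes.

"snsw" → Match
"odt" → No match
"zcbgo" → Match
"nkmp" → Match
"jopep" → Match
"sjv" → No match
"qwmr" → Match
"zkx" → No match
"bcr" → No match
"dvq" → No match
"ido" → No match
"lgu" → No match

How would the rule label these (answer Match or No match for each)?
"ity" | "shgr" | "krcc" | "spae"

'Match' ⟺ length ≥ 4.
"ity": length 3 — doesn't qualify, so No match. "shgr": length 4 — fits, so Match. "krcc": length 4 — fits, so Match. "spae": length 4 — fits, so Match.

No match, Match, Match, Match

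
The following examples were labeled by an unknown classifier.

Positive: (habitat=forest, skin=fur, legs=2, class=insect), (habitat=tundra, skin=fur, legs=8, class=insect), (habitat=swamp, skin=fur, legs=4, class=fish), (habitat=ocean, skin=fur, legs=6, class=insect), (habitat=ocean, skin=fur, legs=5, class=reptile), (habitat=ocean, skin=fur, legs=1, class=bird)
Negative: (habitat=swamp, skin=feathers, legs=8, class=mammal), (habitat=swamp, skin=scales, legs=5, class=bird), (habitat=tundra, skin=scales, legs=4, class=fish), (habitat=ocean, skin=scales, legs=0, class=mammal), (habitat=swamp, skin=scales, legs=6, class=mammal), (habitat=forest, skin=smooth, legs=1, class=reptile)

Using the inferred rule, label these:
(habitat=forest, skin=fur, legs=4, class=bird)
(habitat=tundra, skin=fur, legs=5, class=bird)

The distinguishing property — skin is fur — holds for all the 'Positive' cases and none of the 'Negative' cases.
(habitat=forest, skin=fur, legs=4, class=bird): skin is fur — meets the rule, so Positive.
(habitat=tundra, skin=fur, legs=5, class=bird): skin is fur — meets the rule, so Positive.

Positive, Positive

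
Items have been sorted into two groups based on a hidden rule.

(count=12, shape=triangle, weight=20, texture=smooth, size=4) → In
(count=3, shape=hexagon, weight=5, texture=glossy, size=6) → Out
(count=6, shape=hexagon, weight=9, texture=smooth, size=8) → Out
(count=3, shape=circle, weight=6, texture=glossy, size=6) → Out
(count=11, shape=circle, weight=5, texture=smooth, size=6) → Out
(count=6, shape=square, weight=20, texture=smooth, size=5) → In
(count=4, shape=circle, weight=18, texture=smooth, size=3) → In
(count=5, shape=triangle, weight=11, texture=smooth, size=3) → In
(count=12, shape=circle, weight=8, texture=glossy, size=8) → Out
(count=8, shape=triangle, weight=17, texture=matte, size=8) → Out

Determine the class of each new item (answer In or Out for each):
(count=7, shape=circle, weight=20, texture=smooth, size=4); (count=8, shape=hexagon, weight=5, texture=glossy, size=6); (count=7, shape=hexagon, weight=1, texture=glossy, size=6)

'In' ⟺ size ≤ 5.

In, Out, Out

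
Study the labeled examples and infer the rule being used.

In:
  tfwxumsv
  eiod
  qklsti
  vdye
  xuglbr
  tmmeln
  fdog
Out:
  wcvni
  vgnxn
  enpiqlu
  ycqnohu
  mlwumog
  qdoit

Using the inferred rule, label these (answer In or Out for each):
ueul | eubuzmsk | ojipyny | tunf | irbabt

In, In, Out, In, In

The classifier is using: even length.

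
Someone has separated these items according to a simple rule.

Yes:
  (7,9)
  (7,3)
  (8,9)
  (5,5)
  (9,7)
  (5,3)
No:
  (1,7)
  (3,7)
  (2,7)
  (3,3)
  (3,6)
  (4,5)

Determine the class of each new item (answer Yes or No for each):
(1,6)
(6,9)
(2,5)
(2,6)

The rule appears to be: first ≥ 5.
(1,6): first 1, does not pass → No.
(6,9): first 6, passes → Yes.
(2,5): first 2, does not pass → No.
(2,6): first 2, does not pass → No.

No, Yes, No, No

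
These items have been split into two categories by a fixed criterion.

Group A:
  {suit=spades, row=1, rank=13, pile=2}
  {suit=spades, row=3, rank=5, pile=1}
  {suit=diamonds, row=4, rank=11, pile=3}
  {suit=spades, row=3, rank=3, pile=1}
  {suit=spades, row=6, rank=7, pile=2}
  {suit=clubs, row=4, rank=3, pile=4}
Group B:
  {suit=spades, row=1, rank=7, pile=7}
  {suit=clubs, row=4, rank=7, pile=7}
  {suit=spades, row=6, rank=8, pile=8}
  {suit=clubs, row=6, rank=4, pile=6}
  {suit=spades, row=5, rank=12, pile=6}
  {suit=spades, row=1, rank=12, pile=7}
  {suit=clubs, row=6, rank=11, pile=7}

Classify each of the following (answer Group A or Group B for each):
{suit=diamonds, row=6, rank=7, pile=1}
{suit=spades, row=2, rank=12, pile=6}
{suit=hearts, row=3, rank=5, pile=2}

Group A, Group B, Group A

The distinguishing property — pile ≤ 4 — holds for all the 'Group A' cases and none of the 'Group B' cases.
{suit=diamonds, row=6, rank=7, pile=1}: pile = 1, passes → Group A.
{suit=spades, row=2, rank=12, pile=6}: pile = 6, does not fit → Group B.
{suit=hearts, row=3, rank=5, pile=2}: pile = 2, passes → Group A.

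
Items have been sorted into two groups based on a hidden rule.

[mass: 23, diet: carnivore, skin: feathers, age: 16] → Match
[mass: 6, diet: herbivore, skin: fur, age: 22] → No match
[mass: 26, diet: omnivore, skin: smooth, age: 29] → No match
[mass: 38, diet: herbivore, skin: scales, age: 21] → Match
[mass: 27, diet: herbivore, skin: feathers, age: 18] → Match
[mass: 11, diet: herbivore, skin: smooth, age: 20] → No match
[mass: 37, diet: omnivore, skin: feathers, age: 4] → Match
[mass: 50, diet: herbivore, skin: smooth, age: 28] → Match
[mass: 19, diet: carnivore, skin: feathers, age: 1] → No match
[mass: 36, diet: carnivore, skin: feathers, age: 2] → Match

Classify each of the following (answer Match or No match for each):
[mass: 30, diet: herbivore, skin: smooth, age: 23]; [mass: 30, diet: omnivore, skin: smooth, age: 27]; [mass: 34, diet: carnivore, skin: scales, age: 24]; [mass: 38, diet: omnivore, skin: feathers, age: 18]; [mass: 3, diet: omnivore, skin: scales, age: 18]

Match, Match, Match, Match, No match

A rule that fits every label: age ≤ 28 AND mass ≥ 23 — true of each 'Match' example, false of each 'No match' one.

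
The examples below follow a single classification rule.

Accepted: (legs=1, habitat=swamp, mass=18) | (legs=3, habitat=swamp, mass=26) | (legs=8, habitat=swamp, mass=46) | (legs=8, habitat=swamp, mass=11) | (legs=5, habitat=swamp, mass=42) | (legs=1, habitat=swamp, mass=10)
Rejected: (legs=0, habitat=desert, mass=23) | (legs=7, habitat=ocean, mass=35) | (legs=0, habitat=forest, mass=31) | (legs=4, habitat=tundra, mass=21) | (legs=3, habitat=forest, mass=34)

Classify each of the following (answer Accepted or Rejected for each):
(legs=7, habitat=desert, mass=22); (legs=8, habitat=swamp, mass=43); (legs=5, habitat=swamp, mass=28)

Rejected, Accepted, Accepted

Comparing the two groups points to one rule — habitat is swamp.
Rejected: (legs=7, habitat=desert, mass=22), since habitat is desert. Accepted: (legs=8, habitat=swamp, mass=43), since habitat is swamp. Accepted: (legs=5, habitat=swamp, mass=28), since habitat is swamp.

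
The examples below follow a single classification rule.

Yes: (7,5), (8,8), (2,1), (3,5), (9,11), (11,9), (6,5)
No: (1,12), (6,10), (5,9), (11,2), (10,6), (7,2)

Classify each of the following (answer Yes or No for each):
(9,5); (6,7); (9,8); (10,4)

No, Yes, Yes, No

The rule appears to be: |first − second| ≤ 2.
(9,5) → |9−5| = 4 → No. (6,7) → |6−7| = 1 → Yes. (9,8) → |9−8| = 1 → Yes. (10,4) → |10−4| = 6 → No.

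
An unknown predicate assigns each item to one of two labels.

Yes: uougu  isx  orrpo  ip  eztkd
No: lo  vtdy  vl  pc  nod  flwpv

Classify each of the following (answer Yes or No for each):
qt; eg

No, Yes

Checking candidate rules against both groups, what survives is: starts with a vowel.
qt: starts with 'q', does not fit → No.
eg: starts with 'e', has this property → Yes.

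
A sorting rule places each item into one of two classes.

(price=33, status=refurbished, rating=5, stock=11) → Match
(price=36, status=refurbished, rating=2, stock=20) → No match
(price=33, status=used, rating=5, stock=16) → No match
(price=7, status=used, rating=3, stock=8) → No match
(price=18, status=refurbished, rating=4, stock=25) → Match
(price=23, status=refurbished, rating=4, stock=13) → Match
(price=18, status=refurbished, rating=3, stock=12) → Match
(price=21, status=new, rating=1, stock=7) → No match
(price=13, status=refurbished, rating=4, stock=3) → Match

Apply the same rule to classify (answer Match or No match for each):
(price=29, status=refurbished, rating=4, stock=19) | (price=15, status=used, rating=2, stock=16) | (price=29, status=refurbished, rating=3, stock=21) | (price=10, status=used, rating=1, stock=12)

The common property of the 'Match' items is: status is refurbished AND price ≤ 33. No 'No match' item has it.
(price=29, status=refurbished, rating=4, stock=19): status is refurbished, price = 29, passes → Match. (price=15, status=used, rating=2, stock=16): status is used, price = 15, does not pass → No match. (price=29, status=refurbished, rating=3, stock=21): status is refurbished, price = 29, passes → Match. (price=10, status=used, rating=1, stock=12): status is used, price = 10, does not pass → No match.

Match, No match, Match, No match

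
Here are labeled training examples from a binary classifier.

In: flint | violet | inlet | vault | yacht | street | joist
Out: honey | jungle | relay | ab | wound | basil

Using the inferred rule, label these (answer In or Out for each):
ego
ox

The common property of the 'In' items is: contains 't'. No 'Out' item has it.
ego: no 't' — fails this test, so Out.
ox: no 't' — fails this test, so Out.

Out, Out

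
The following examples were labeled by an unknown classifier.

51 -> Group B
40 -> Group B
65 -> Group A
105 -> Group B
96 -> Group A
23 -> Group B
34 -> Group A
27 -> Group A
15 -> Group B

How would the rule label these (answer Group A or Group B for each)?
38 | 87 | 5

Group A, Group A, Group B

Rule: digit sum ≥ 7. This holds for each 'Group A' example and fails for each 'Group B' one.
Group A: 38, since digit sum 3+8 = 11. Group A: 87, since digit sum 8+7 = 15. Group B: 5, since digit sum 5.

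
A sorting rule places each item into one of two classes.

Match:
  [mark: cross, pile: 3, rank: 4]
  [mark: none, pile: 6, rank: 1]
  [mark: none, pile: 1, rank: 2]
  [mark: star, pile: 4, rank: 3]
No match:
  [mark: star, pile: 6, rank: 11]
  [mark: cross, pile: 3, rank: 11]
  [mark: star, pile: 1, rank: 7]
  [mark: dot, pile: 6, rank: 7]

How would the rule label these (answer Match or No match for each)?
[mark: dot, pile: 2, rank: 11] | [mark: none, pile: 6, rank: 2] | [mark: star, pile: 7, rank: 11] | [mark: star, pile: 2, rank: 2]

The rule appears to be: rank ≤ 4.
[mark: dot, pile: 2, rank: 11] → rank = 11 → No match. [mark: none, pile: 6, rank: 2] → rank = 2 → Match. [mark: star, pile: 7, rank: 11] → rank = 11 → No match. [mark: star, pile: 2, rank: 2] → rank = 2 → Match.

No match, Match, No match, Match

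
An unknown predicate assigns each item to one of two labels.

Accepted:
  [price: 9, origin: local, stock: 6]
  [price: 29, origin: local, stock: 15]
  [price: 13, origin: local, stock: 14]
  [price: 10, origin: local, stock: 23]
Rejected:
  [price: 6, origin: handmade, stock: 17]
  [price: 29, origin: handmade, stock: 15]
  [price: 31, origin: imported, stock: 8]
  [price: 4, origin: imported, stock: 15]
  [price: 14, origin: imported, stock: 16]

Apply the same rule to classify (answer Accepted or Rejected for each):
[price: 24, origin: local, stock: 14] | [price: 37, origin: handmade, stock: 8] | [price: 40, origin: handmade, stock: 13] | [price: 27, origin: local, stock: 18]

Accepted, Rejected, Rejected, Accepted

Comparing the two groups points to one rule — origin is local.
[price: 24, origin: local, stock: 14]: origin is local — passes, so Accepted.
[price: 37, origin: handmade, stock: 8]: origin is handmade — doesn't qualify, so Rejected.
[price: 40, origin: handmade, stock: 13]: origin is handmade — doesn't qualify, so Rejected.
[price: 27, origin: local, stock: 18]: origin is local — passes, so Accepted.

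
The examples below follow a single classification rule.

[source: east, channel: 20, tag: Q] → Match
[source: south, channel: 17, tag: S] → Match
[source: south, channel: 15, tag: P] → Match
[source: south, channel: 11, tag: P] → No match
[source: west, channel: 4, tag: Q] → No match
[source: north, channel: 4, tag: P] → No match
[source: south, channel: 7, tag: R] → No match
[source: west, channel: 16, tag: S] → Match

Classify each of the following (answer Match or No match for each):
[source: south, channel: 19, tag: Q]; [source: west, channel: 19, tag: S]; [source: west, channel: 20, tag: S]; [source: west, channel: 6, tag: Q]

The pattern is that an item is 'Match' exactly when: channel ≥ 15.

Match, Match, Match, No match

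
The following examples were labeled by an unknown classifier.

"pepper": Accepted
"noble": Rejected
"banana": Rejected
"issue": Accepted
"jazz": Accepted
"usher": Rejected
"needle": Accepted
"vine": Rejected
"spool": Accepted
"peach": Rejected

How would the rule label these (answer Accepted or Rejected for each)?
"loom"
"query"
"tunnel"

Accepted, Rejected, Accepted

The classifier is using: has a double letter.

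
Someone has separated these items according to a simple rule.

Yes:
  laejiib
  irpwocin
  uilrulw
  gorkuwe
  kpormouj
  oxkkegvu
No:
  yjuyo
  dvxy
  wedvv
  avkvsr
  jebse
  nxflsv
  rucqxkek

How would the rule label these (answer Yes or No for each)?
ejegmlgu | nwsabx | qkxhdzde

'Yes' ⟺ has ≥ 3 vowels.
ejegmlgu: Yes (3 vowels). nwsabx: No (1 vowel). qkxhdzde: No (1 vowel).

Yes, No, No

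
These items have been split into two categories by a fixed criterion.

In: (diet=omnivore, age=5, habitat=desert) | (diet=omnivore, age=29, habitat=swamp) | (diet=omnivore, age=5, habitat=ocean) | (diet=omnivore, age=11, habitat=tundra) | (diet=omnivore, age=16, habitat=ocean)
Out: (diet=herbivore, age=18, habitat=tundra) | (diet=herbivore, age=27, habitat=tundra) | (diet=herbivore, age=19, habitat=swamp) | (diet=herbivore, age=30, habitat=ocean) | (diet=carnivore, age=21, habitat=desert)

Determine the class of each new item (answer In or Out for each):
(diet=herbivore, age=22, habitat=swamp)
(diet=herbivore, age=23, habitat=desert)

Out, Out

The simplest hypothesis consistent with all the labels is: diet is omnivore.
(diet=herbivore, age=22, habitat=swamp): Out (diet is herbivore). (diet=herbivore, age=23, habitat=desert): Out (diet is herbivore).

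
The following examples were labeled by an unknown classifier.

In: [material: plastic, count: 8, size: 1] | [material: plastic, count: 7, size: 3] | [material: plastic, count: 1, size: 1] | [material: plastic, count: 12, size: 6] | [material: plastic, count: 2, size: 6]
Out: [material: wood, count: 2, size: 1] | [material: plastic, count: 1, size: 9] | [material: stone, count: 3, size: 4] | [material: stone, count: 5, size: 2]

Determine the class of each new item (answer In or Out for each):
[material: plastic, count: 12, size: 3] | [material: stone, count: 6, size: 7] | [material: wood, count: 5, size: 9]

One predicate separates the groups cleanly: material is plastic AND size ≤ 6.
[material: plastic, count: 12, size: 3]: material is plastic, size = 3 — matches, so In. [material: stone, count: 6, size: 7]: material is stone, size = 7 — lacks this property, so Out. [material: wood, count: 5, size: 9]: material is wood, size = 9 — lacks this property, so Out.

In, Out, Out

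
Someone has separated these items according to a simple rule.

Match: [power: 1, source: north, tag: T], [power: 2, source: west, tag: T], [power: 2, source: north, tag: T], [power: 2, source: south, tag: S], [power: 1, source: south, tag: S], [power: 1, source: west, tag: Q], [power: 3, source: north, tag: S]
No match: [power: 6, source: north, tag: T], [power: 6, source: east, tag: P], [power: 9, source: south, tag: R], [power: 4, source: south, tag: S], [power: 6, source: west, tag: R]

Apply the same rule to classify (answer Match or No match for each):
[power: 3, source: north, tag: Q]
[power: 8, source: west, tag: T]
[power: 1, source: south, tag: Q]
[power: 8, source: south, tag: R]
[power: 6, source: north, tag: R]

Match, No match, Match, No match, No match

The simplest hypothesis consistent with all the labels is: power ≤ 3.
[power: 3, source: north, tag: Q]: Match (power = 3). [power: 8, source: west, tag: T]: No match (power = 8). [power: 1, source: south, tag: Q]: Match (power = 1). [power: 8, source: south, tag: R]: No match (power = 8). [power: 6, source: north, tag: R]: No match (power = 6).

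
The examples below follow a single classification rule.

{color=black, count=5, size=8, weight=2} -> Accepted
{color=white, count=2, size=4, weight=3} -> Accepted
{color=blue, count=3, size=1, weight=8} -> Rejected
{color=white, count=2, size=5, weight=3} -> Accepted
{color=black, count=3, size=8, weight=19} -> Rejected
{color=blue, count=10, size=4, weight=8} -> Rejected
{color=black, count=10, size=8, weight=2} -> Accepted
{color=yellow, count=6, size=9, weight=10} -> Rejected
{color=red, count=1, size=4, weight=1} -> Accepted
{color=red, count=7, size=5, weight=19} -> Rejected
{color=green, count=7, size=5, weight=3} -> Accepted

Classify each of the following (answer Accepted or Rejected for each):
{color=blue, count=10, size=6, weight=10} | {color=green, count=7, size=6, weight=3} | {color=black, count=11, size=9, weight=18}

Rule: weight ≤ 3. This holds for each 'Accepted' example and fails for each 'Rejected' one.
{color=blue, count=10, size=6, weight=10} — weight = 10, hence Rejected.
{color=green, count=7, size=6, weight=3} — weight = 3, hence Accepted.
{color=black, count=11, size=9, weight=18} — weight = 18, hence Rejected.

Rejected, Accepted, Rejected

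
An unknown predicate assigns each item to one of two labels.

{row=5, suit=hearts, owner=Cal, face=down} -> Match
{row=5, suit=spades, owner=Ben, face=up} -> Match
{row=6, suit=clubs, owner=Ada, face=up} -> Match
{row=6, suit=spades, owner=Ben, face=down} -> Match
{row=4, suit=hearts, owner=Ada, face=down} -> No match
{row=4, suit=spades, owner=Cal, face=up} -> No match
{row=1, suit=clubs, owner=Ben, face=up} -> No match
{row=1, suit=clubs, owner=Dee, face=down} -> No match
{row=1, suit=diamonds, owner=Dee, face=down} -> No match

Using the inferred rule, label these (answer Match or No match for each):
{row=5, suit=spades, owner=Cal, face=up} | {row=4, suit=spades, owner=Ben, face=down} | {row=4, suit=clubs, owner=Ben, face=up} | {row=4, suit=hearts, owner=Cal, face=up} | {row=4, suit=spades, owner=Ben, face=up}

Match, No match, No match, No match, No match

The distinguishing property — row ≥ 5 — holds for all the 'Match' cases and none of the 'No match' cases.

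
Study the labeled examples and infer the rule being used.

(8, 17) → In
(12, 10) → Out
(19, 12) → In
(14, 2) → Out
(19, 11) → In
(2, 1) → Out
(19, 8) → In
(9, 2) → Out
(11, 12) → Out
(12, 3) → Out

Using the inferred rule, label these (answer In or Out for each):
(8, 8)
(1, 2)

The rule appears to be: sum ≥ 25.
(8, 8): Out (8+8 = 16).
(1, 2): Out (1+2 = 3).

Out, Out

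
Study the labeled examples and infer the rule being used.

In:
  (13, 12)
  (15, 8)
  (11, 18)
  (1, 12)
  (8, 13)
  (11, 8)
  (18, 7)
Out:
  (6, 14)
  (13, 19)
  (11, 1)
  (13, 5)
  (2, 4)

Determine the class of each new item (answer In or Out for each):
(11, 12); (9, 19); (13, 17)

In, Out, Out

The distinguishing property — sum is odd — holds for all the 'In' cases and none of the 'Out' cases.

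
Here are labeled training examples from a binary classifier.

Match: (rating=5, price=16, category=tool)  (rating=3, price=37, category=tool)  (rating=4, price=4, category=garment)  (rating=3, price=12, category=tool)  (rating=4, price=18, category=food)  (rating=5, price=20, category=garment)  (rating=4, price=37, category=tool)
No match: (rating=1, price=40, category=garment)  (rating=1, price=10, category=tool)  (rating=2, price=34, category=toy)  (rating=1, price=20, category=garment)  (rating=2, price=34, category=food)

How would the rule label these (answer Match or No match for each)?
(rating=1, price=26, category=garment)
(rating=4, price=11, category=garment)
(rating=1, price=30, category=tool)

No match, Match, No match

The common property of the 'Match' items is: rating ≥ 3. No 'No match' item has it.
(rating=1, price=26, category=garment): rating = 1, doesn't match → No match.
(rating=4, price=11, category=garment): rating = 4, fits → Match.
(rating=1, price=30, category=tool): rating = 1, doesn't match → No match.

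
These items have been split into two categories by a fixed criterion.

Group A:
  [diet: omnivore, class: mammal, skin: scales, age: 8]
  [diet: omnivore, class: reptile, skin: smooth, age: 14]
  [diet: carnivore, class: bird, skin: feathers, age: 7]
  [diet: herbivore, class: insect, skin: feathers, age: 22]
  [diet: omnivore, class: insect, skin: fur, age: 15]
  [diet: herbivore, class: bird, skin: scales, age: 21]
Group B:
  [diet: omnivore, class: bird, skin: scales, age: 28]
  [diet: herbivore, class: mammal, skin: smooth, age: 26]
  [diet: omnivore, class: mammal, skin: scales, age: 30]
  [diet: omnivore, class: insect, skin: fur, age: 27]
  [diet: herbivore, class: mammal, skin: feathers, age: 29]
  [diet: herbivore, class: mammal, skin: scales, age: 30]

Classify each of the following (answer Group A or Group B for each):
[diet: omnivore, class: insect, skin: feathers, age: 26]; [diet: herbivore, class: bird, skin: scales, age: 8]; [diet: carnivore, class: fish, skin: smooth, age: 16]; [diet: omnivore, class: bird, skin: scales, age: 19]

The simplest hypothesis consistent with all the labels is: age ≤ 22.
[diet: omnivore, class: insect, skin: feathers, age: 26]: age = 26, does not satisfy this → Group B. [diet: herbivore, class: bird, skin: scales, age: 8]: age = 8, passes → Group A. [diet: carnivore, class: fish, skin: smooth, age: 16]: age = 16, passes → Group A. [diet: omnivore, class: bird, skin: scales, age: 19]: age = 19, passes → Group A.

Group B, Group A, Group A, Group A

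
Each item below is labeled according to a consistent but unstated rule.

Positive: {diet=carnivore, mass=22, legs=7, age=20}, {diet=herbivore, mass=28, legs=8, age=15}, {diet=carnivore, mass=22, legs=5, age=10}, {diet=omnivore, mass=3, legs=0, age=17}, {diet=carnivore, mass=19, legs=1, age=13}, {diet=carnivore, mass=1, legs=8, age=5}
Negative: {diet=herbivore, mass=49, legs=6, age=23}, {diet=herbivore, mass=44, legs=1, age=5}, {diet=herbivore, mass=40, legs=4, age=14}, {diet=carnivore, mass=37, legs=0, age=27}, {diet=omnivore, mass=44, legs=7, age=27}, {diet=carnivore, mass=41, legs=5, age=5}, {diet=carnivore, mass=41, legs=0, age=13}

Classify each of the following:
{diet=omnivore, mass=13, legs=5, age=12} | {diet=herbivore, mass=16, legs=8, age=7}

Positive, Positive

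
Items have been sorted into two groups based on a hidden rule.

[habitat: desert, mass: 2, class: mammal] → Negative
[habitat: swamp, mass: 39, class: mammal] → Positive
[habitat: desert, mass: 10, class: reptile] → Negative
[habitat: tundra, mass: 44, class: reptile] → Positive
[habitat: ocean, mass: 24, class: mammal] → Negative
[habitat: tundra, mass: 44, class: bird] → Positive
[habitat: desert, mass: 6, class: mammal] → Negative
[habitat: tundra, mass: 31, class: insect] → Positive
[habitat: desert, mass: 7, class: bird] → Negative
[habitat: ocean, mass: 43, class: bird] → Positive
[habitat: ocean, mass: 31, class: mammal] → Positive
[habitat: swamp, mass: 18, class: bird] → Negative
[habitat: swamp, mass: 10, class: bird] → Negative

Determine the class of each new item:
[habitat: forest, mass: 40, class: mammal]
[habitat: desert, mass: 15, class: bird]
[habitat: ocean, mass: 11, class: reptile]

Positive, Negative, Negative

All 'Positive' examples share one property — mass ≥ 31 — and every 'Negative' example lacks it.
[habitat: forest, mass: 40, class: mammal]: Positive (mass = 40). [habitat: desert, mass: 15, class: bird]: Negative (mass = 15). [habitat: ocean, mass: 11, class: reptile]: Negative (mass = 11).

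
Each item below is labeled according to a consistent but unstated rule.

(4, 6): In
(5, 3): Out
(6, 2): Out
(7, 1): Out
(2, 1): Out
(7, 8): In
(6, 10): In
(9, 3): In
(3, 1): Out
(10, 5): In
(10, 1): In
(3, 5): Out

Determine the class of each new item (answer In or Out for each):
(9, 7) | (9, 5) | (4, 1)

All 'In' examples share one property — sum ≥ 10 — and every 'Out' example lacks it.
(9, 7) — 9+7 = 16, hence In. (9, 5) — 9+5 = 14, hence In. (4, 1) — 4+1 = 5, hence Out.

In, In, Out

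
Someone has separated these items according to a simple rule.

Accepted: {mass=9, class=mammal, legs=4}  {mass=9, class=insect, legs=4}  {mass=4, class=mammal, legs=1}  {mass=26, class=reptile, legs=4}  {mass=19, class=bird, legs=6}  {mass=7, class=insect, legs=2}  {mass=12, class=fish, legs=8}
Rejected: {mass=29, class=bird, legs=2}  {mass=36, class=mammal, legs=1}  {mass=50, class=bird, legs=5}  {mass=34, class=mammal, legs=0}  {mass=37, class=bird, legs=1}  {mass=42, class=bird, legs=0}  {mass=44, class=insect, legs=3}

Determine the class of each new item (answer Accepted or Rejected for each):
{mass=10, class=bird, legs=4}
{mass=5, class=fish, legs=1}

The distinguishing property — mass ≤ 26 — holds for all the 'Accepted' cases and none of the 'Rejected' cases.
{mass=10, class=bird, legs=4}: Accepted (mass = 10).
{mass=5, class=fish, legs=1}: Accepted (mass = 5).

Accepted, Accepted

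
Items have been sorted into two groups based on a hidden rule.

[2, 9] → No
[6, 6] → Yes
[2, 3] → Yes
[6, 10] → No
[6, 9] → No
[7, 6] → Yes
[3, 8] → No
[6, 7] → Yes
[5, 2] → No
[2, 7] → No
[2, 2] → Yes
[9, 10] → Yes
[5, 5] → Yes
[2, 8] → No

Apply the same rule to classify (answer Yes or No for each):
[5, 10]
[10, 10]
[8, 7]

The distinguishing property — |first − second| ≤ 1 — holds for all the 'Yes' cases and none of the 'No' cases.
[5, 10]: |5−10| = 5 — doesn't match, so No. [10, 10]: |10−10| = 0 — matches, so Yes. [8, 7]: |8−7| = 1 — matches, so Yes.

No, Yes, Yes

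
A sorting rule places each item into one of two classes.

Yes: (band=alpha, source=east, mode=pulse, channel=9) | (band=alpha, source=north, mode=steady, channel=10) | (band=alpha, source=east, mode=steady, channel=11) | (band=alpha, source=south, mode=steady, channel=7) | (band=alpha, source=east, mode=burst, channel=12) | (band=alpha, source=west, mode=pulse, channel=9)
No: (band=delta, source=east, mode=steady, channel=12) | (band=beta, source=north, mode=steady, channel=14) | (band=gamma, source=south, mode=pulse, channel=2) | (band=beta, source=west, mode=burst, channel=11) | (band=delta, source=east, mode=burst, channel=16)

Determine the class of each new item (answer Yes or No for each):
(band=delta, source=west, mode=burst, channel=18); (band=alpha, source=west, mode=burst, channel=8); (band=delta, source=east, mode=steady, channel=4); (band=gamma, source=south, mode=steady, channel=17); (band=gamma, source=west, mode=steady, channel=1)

No, Yes, No, No, No

The distinguishing property — band is alpha — holds for all the 'Yes' cases and none of the 'No' cases.
(band=delta, source=west, mode=burst, channel=18): band is delta, does not pass → No. (band=alpha, source=west, mode=burst, channel=8): band is alpha, checks out → Yes. (band=delta, source=east, mode=steady, channel=4): band is delta, does not pass → No. (band=gamma, source=south, mode=steady, channel=17): band is gamma, does not pass → No. (band=gamma, source=west, mode=steady, channel=1): band is gamma, does not pass → No.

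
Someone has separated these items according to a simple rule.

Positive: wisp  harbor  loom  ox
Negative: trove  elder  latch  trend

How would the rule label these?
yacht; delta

Negative, Negative

Looking at the examples, the only property every 'Positive' case has and every 'Negative' case lacks is: even length.
yacht — length 5, hence Negative.
delta — length 5, hence Negative.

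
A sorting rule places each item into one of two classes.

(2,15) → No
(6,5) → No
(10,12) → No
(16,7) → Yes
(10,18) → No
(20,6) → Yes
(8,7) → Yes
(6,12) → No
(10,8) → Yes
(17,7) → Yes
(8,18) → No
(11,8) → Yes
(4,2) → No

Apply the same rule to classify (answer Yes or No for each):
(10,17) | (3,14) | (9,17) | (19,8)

The distinguishing property — first > second AND sum ≥ 15 — holds for all the 'Yes' cases and none of the 'No' cases.
No: (10,17), since 10 < 17, 10+17 = 27. No: (3,14), since 3 < 14, 3+14 = 17. No: (9,17), since 9 < 17, 9+17 = 26. Yes: (19,8), since 19 > 8, 19+8 = 27.

No, No, No, Yes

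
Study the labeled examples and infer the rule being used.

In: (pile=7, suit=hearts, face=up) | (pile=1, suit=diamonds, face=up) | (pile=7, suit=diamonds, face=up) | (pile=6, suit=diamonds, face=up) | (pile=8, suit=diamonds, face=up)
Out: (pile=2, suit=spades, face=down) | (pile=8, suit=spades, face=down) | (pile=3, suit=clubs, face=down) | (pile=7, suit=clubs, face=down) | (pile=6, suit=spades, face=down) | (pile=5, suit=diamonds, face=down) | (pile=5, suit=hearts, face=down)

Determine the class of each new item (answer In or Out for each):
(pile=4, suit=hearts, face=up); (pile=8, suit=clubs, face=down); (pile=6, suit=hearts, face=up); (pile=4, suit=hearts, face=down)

In, Out, In, Out

The classifier is using: face is up.
(pile=4, suit=hearts, face=up): face is up, has this property → In.
(pile=8, suit=clubs, face=down): face is down, fails the rule → Out.
(pile=6, suit=hearts, face=up): face is up, has this property → In.
(pile=4, suit=hearts, face=down): face is down, fails the rule → Out.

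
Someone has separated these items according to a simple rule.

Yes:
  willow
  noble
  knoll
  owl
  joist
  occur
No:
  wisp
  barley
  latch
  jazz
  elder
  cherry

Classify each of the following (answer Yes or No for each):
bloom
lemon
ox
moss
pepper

Yes, Yes, Yes, Yes, No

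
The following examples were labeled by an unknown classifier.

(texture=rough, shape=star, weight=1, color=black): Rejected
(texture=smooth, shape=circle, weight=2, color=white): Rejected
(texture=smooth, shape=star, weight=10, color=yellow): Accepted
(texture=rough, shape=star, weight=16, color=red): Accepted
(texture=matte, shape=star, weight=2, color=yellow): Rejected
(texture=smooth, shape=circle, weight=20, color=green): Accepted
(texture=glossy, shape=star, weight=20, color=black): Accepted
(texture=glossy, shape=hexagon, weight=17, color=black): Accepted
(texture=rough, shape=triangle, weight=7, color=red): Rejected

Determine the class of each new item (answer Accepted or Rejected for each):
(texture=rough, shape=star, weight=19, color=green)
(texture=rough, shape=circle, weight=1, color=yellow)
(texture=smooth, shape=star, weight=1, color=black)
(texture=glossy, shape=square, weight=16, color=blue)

Accepted, Rejected, Rejected, Accepted

Rule: weight ≥ 10. This holds for each 'Accepted' example and fails for each 'Rejected' one.
(texture=rough, shape=star, weight=19, color=green) → weight = 19 → Accepted.
(texture=rough, shape=circle, weight=1, color=yellow) → weight = 1 → Rejected.
(texture=smooth, shape=star, weight=1, color=black) → weight = 1 → Rejected.
(texture=glossy, shape=square, weight=16, color=blue) → weight = 16 → Accepted.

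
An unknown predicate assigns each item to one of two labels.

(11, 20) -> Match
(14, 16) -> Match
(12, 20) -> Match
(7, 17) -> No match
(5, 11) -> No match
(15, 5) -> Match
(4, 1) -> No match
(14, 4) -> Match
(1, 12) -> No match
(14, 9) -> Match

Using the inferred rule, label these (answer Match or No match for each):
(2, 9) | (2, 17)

No match, No match

The pattern is that an item is 'Match' exactly when: first ≥ 9.
(2, 9): first 2, fails this test → No match. (2, 17): first 2, fails this test → No match.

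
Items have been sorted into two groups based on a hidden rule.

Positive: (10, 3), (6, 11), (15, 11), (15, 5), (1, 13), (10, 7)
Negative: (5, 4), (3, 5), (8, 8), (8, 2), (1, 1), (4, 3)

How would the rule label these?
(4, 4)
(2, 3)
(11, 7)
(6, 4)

All 'Positive' examples share one property — max ≥ 10 — and every 'Negative' example lacks it.
Negative: (4, 4), since max 4. Negative: (2, 3), since max 3. Positive: (11, 7), since max 11. Negative: (6, 4), since max 6.

Negative, Negative, Positive, Negative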